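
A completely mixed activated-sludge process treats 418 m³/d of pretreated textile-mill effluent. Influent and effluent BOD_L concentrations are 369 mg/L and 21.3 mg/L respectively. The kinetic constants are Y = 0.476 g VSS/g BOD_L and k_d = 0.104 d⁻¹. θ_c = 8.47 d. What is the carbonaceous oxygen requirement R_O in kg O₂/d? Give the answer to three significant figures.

Y_obs = Y / (1 + k_d θ_c) = 0.476 / (1 + 0.104 × 8.47) = 0.476 / 1.881 = 0.2531.
Mass of BOD_L removed per day: Q(S₀ − S) = 418 × 347.7 g/m³ = 145.3 kg/d.
Net sludge production P_X = 0.2531 × 145.3 = 36.78 kg VSS/d.
Carbonaceous O₂ demand = substrate oxidised − cell-mass equivalent = 145.3 − 1.42 × 36.78 = 93.11 kg O₂/d.

R_O ≈ 93.1 kg O₂/d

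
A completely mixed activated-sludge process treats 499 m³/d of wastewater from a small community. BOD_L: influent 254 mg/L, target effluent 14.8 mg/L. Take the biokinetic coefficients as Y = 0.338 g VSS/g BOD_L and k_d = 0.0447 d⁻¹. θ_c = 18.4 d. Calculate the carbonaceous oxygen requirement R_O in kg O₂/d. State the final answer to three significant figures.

Correct the yield for decay: Y_obs = Y/(1 + k_d θ_c) = 0.338 / (1 + 0.0447 × 18.4) = 0.338 / 1.822 = 0.1855.
Substrate removed = Q·(S₀ − S) = 499 m³/d × (254 − 14.8) g/m³ = 1.19×10^5 g/d = 119.4 kg/d.
P_X = Y_obs·Q·(S₀ − S) = 0.1855 × 119.4 = 22.14 kg VSS/d.
R_O = Q·(S₀ − S) − 1.42·P_X = 119.4 − 1.42 × 22.14 = 87.93 kg O₂/d.

R_O ≈ 87.9 kg O₂/d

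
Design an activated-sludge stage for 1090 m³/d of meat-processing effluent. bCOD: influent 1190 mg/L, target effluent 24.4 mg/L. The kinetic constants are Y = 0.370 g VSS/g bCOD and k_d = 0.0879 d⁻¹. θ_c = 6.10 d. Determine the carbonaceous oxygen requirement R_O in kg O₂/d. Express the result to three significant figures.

Observed yield with endogenous decay: Y_obs = Y / (1 + k_d·θ_c) = 0.370 / (1 + 0.0879 × 6.10) = 0.370 / 1.536 = 0.2409 g VSS/g bCOD.
Substrate removed = Q·(S₀ − S) = 1090 m³/d × (1190 − 24.4) g/m³ = 1.27×10^6 g/d = 1271 kg/d.
P_X = Y_obs·Q·(S₀ − S) = 0.2409 × 1271 = 306.0 kg VSS/d.
R_O = Q·(S₀ − S) − 1.42·P_X = 1271 − 1.42 × 306.0 = 836.0 kg O₂/d.

R_O ≈ 836 kg O₂/d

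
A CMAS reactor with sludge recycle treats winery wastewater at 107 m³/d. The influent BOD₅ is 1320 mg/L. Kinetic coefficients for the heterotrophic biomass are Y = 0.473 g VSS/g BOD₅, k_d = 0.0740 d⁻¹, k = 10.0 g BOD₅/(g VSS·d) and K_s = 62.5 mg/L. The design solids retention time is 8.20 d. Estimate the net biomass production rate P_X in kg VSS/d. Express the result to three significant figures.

P_X ≈ 41.5 kg VSS/d

From the Monod/SRT balance for a CMAS, S = K_s·(1+k_d θ_c)/[θ_c·(Y k − k_d) − 1] = 62.5 × (1 + 0.0740 × 8.20) / [8.20 × (0.473 × 10.0 − 0.0740) − 1] = 100.4 / 37.18 = 2.701 mg/L.
Y_obs = Y / (1 + k_d θ_c) = 0.473 / (1 + 0.0740 × 8.20) = 0.473 / 1.607 = 0.2944.
Mass of BOD₅ removed per day: Q(S₀ − S) = 107 × 1317 g/m³ = 141.0 kg/d.
So the net sludge growth is P_X = 0.2944 × 141.0 = 41.49 kg VSS/d.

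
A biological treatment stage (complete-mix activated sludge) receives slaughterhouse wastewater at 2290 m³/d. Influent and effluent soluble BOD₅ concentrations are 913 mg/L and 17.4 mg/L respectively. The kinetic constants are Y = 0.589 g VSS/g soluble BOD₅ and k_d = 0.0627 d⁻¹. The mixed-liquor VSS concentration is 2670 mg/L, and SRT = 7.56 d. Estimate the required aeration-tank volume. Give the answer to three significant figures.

From the SRT design equation V = Y Q (S₀−S) θ_c / [X (1 + k_d θ_c)] = 0.589 × 2290 × (913 − 17.4) × 7.56 / [2670 × (1 + 0.0627 × 7.56)] = 9.13×10^6 / 3936 = 2320 m³.

V ≈ 2320 m³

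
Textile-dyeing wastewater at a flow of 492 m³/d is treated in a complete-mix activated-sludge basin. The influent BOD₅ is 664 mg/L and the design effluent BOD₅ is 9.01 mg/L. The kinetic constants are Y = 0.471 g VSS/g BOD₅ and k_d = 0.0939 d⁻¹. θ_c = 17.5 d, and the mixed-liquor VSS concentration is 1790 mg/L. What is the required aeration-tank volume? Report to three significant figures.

V ≈ 561 m³

Rearranging the biomass balance for a CMAS with decay, V = Y·Q·ΔS·θ_c / [X·(1+k_d θ_c)] = 0.471 × 492 × (664 − 9.01) × 17.5 / [1790 × (1 + 0.0939 × 17.5)] = 2.66×10^6 / 4731 = 561.4 m³.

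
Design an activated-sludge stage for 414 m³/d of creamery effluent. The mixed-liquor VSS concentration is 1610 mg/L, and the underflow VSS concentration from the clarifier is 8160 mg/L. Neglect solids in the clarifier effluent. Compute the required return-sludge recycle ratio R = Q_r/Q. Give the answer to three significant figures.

R = Q_r/Q = X/(X_r − X) = 1610 / (8160 − 1610) = 0.2458.

R ≈ 0.246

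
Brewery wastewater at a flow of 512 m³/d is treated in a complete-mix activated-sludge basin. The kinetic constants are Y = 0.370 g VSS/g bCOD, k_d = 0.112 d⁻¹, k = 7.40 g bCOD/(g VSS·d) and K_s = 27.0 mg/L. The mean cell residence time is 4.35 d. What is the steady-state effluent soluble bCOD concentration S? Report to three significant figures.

From the Monod/SRT balance for a CMAS, S = K_s·(1+k_d θ_c)/[θ_c·(Y k − k_d) − 1] = 27.0 × (1 + 0.112 × 4.35) / [4.35 × (0.370 × 7.40 − 0.112) − 1] = 40.15 / 10.42 = 3.852 mg/L.

S ≈ 3.85 mg/L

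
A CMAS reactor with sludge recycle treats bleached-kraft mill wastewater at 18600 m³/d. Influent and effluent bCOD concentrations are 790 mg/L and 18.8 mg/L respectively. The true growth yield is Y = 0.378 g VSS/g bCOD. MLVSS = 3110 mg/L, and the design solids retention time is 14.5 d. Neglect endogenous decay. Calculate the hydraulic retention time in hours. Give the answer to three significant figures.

τ ≈ 32.6 h

V·X = Y·Q·ΔS·θ_c gives V = 0.378 × 18600 × (790 − 18.8) × 14.5 / 3110 = 25280 m³.
HRT = V/Q = 25280 m³ / 18600 m³·d⁻¹ = 1.359 d × 24 = 32.62 h.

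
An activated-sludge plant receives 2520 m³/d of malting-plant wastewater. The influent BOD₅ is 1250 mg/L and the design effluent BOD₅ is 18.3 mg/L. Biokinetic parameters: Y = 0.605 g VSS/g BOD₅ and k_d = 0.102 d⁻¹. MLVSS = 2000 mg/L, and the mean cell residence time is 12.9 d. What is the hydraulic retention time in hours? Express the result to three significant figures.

From the SRT design equation V = Y Q (S₀−S) θ_c / [X (1 + k_d θ_c)] = 0.605 × 2520 × (1250 − 18.3) × 12.9 / [2000 × (1 + 0.102 × 12.9)] = 2.42×10^7 / 4632 = 5230 m³.
HRT = V/Q = 5230 m³ / 2520 m³·d⁻¹ = 2.075 d × 24 = 49.81 h.

τ ≈ 49.8 h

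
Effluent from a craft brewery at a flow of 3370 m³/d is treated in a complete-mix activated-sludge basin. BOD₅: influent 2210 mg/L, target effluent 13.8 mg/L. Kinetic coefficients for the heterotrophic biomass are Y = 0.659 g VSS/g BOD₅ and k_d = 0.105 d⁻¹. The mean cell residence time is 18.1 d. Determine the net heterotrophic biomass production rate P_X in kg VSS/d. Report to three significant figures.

Correct the yield for decay: Y_obs = Y/(1 + k_d θ_c) = 0.659 / (1 + 0.105 × 18.1) = 0.659 / 2.901 = 0.2272.
ΔS = 2210 − 13.8 = 2196 mg/L, so the substrate removal rate is 3370 × 2196/1000 = 7401 kg BOD₅/d.
So the net sludge growth is P_X = 0.2272 × 7401 = 1682 kg VSS/d.

P_X ≈ 1680 kg VSS/d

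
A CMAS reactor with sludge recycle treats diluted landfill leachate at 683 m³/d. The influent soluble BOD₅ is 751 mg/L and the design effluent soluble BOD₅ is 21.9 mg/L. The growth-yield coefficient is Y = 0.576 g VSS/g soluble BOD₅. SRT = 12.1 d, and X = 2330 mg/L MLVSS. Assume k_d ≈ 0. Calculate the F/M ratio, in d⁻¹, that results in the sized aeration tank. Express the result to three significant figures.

F/M ≈ 0.148 d⁻¹

V·X = Y·Q·ΔS·θ_c gives V = 0.576 × 683 × (751 − 21.9) × 12.1 / 2330 = 1490 m³.
Food-to-microorganism ratio F/M = Q S₀ / (V X) = 683 × 751 / (1490 × 2330) = 0.1478 d⁻¹.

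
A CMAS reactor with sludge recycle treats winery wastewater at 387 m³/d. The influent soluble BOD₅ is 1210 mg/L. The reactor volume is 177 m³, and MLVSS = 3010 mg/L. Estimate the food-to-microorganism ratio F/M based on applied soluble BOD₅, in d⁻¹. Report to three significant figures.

F/M = applied load / biomass = Q·S₀/(V·X) = 387 × 1210 / (177.0 × 3010) = 0.8789 d⁻¹.

F/M ≈ 0.879 d⁻¹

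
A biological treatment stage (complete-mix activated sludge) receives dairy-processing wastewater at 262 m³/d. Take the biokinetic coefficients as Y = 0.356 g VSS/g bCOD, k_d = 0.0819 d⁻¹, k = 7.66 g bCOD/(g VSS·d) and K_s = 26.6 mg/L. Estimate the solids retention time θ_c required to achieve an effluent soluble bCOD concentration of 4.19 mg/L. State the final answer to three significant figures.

θ_c ≈ 3.46 d

Specific growth rate at S = 4.19 mg/L: μ = YkS/(K_s+S) = 0.356·7.66·4.19/(26.6+4.19) = 0.3711 d⁻¹.
θ_c = 1/(μ − k_d) = 1/(0.3711 − 0.0819) = 1/0.2892 = 3.458 d.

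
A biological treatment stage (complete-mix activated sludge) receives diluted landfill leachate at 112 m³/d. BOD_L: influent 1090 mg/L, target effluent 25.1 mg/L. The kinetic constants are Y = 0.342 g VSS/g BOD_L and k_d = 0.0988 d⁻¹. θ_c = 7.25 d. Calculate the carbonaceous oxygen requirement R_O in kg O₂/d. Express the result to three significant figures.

Correct the yield for decay: Y_obs = Y/(1 + k_d θ_c) = 0.342 / (1 + 0.0988 × 7.25) = 0.342 / 1.716 = 0.1993.
Substrate removed = Q·(S₀ − S) = 112 m³/d × (1090 − 25.1) g/m³ = 1.19×10^5 g/d = 119.3 kg/d.
P_X = Y_obs·Q·(S₀ − S) = 0.1993 × 119.3 = 23.77 kg VSS/d.
R_O = Q·(S₀ − S) − 1.42·P_X = 119.3 − 1.42 × 23.77 = 85.52 kg O₂/d.

R_O ≈ 85.5 kg O₂/d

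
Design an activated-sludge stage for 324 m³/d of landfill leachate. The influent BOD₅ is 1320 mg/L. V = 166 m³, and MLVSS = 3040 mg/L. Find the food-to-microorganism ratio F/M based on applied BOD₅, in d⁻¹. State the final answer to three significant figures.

F/M = Q·S₀ / (V·X) = 324 × 1320 / (166.0 × 3040) = 0.8475 g BOD₅·(g VSS·d)⁻¹.

F/M ≈ 0.847 d⁻¹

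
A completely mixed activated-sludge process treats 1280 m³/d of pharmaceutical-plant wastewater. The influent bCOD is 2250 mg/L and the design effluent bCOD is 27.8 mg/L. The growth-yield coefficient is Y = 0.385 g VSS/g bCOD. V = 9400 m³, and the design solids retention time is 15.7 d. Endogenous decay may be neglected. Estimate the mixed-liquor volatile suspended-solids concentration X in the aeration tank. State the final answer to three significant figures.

X ≈ 1830 mg/L

X = Y·Q·ΔS·θ_c / V = 0.385 × 1280 × (2250 − 27.8) × 15.7 / 9400 = 1829 mg/L.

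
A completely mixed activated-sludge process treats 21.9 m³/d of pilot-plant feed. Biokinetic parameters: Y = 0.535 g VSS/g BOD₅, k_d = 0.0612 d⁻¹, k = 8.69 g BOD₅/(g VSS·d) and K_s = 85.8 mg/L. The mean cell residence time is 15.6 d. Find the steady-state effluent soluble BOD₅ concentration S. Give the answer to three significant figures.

Effluent substrate depends only on kinetics and SRT: S = K_s(1 + k_d θ_c) / [θ_c(Yk − k_d) − 1] = 85.8 × (1 + 0.0612 × 15.6) / [15.6 × (0.535 × 8.69 − 0.0612) − 1] = 167.7 / 70.57 = 2.377 mg/L.

S ≈ 2.38 mg/L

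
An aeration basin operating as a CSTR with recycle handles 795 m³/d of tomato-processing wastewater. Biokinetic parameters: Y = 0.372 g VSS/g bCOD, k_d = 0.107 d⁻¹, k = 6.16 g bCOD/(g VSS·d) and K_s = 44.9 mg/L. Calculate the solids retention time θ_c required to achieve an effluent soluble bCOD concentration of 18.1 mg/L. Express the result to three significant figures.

Specific growth rate at S = 18.1 mg/L: μ = YkS/(K_s+S) = 0.372·6.16·18.1/(44.9+18.1) = 0.6584 d⁻¹.
Then 1/θ_c = μ − k_d = 0.6584 − 0.107 = 0.5514 d⁻¹, giving θ_c = 1.814 d.

θ_c ≈ 1.81 d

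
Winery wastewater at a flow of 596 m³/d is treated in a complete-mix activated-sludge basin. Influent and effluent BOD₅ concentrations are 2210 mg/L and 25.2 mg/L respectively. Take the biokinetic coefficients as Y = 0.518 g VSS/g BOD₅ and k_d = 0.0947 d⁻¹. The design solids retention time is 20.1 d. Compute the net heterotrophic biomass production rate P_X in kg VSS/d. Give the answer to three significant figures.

Observed yield with endogenous decay: Y_obs = Y / (1 + k_d·θ_c) = 0.518 / (1 + 0.0947 × 20.1) = 0.518 / 2.903 = 0.1784 g VSS/g BOD₅.
Q·(S₀ − S) = 596 × (2210 − 25.2) × 10⁻³ = 1302 kg/d removed.
Net biomass production P_X = Y_obs × Q·(S₀ − S) = 0.1784 × 1302 = 232.3 kg VSS/d.

P_X ≈ 232 kg VSS/d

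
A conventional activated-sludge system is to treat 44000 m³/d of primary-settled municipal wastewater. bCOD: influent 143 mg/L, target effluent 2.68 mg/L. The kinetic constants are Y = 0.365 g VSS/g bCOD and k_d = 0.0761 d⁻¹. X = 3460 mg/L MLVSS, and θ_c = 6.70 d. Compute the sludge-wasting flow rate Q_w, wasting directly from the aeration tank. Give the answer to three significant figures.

Steady-state biomass mass balance: V·X·(1 + k_d·θ_c) = Y·Q·(S₀ − S)·θ_c, so V = 0.365 × 44000 × (143 − 2.68) × 6.70 / [3460 × (1 + 0.0761 × 6.70)] = 1.51×10^7 / 5224 = 2890 m³.
For wasting at MLVSS concentration, Q_w = V/θ_c = 2890/6.70 = 431.4 m³/d.

Q_w ≈ 431 m³/d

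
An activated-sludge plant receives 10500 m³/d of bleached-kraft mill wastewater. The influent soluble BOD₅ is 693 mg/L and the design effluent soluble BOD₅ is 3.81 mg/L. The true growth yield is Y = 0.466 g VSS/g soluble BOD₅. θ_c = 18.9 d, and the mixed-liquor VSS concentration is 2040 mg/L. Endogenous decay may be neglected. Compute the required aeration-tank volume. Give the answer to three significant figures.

V ≈ 31200 m³

With k_d = 0 the design equation reduces to V = Y Q (S₀−S) θ_c / X = 0.466 × 10500 × (693 − 3.81) × 18.9 / 2040 = 31243 m³.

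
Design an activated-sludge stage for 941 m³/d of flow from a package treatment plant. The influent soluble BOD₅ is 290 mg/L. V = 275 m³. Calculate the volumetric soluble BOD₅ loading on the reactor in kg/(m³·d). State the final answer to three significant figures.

L_v ≈ 0.992 kg soluble BOD₅/(m³·d)

L_v = Q S₀ / V = 941 × 290 × 10⁻³ / 275.0 = 0.9923 kg/(m³·d).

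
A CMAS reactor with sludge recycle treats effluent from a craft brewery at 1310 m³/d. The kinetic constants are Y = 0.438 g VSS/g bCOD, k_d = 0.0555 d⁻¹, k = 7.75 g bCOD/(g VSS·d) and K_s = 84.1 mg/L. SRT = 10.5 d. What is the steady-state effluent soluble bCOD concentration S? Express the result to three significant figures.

S ≈ 3.91 mg/L

From the Monod/SRT balance for a CMAS, S = K_s·(1+k_d θ_c)/[θ_c·(Y k − k_d) − 1] = 84.1 × (1 + 0.0555 × 10.5) / [10.5 × (0.438 × 7.75 − 0.0555) − 1] = 133.1 / 34.06 = 3.908 mg/L.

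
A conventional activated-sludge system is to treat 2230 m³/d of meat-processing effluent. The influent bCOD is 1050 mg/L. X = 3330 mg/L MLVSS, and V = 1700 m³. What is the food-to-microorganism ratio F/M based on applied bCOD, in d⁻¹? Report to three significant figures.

F/M = Q·S₀ / (V·X) = 2230 × 1050 / (1700 × 3330) = 0.4136 g bCOD·(g VSS·d)⁻¹.

F/M ≈ 0.414 d⁻¹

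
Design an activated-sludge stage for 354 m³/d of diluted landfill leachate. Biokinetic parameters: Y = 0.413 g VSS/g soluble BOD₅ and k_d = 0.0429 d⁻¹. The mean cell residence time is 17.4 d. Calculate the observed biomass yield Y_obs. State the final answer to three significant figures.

Y_obs ≈ 0.236 g VSS/g soluble BOD₅

Y_obs = Y / (1 + k_d θ_c) = 0.413 / (1 + 0.0429 × 17.4) = 0.413 / 1.746 = 0.2365.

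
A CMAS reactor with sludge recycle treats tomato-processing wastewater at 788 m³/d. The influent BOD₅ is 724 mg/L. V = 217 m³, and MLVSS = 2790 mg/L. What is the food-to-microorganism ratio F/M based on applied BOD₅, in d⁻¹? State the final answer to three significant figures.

F/M = Q·S₀ / (V·X) = 788 × 724 / (217.0 × 2790) = 0.9423 g BOD₅·(g VSS·d)⁻¹.

F/M ≈ 0.942 d⁻¹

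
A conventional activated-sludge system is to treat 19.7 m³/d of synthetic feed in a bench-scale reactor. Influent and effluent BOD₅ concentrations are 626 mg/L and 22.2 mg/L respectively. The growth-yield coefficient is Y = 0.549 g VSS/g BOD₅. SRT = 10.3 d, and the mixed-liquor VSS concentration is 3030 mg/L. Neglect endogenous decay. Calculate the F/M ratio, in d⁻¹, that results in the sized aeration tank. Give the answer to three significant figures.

F/M ≈ 0.183 d⁻¹

Biomass mass balance (decay neglected): V·X = Y·Q·(S₀ − S)·θ_c, so V = 0.549 × 19.7 × (626 − 22.2) × 10.3 / 3030 = 22.20 m³.
F/M = applied load / biomass = Q·S₀/(V·X) = 19.7 × 626 / (22.20 × 3030) = 0.1833 d⁻¹.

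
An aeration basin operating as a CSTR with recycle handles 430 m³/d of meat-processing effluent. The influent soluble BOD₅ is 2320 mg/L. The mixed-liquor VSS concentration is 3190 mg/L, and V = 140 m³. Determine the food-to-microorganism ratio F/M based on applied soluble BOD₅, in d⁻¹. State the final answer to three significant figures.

F/M ≈ 2.23 d⁻¹

F/M = Q·S₀ / (V·X) = 430 × 2320 / (140.0 × 3190) = 2.234 g soluble BOD₅·(g VSS·d)⁻¹.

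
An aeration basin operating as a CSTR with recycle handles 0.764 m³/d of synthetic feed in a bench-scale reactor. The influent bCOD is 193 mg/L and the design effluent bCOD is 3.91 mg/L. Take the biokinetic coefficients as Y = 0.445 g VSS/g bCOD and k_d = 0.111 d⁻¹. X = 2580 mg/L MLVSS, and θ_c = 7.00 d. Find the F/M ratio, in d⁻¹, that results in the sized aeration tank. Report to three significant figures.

Steady-state biomass mass balance: V·X·(1 + k_d·θ_c) = Y·Q·(S₀ − S)·θ_c, so V = 0.445 × 0.764 × (193 − 3.91) × 7.00 / [2580 × (1 + 0.111 × 7.00)] = 4.5×10^2 / 4585 = 0.09816 m³.
F/M = Q·S₀ / (V·X) = 0.764 × 193 / (0.09816 × 2580) = 0.5823 g bCOD·(g VSS·d)⁻¹.

F/M ≈ 0.582 d⁻¹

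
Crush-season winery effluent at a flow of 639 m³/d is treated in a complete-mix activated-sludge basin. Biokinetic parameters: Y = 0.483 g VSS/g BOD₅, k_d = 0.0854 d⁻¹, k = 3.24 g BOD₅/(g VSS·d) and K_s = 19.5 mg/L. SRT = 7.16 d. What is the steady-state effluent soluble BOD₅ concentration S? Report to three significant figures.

For a completely mixed reactor with recycle the Lawrence–McCarty relation gives S = K_s·(1 + k_d·θ_c) / [θ_c·(Y·k − k_d) − 1] = 19.5 × (1 + 0.0854 × 7.16) / [7.16 × (0.483 × 3.24 − 0.0854) − 1] = 31.42 / 9.593 = 3.276 mg/L.

S ≈ 3.28 mg/L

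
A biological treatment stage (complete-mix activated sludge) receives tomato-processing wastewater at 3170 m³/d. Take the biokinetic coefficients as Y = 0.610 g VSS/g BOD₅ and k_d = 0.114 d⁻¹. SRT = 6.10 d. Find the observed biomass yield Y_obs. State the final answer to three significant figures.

Correct the yield for decay: Y_obs = Y/(1 + k_d θ_c) = 0.610 / (1 + 0.114 × 6.10) = 0.610 / 1.695 = 0.3598.

Y_obs ≈ 0.360 g VSS/g BOD₅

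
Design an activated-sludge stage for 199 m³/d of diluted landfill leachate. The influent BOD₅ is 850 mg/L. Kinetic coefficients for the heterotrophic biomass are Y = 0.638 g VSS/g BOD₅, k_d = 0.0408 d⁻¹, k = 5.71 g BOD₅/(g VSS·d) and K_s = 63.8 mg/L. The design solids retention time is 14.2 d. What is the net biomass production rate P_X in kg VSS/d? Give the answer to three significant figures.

From the Monod/SRT balance for a CMAS, S = K_s·(1+k_d θ_c)/[θ_c·(Y k − k_d) − 1] = 63.8 × (1 + 0.0408 × 14.2) / [14.2 × (0.638 × 5.71 − 0.0408) − 1] = 100.8 / 50.15 = 2.009 mg/L.
Observed yield with endogenous decay: Y_obs = Y / (1 + k_d·θ_c) = 0.638 / (1 + 0.0408 × 14.2) = 0.638 / 1.579 = 0.4040 g VSS/g BOD₅.
Substrate removed = Q·(S₀ − S) = 199 m³/d × (850 − 2.01) g/m³ = 1.69×10^5 g/d = 168.8 kg/d.
Biomass produced: P_X = Y_obs·Q·ΔS = 0.4040 × 168.8 ≈ 68.17 kg VSS/d.

P_X ≈ 68.2 kg VSS/d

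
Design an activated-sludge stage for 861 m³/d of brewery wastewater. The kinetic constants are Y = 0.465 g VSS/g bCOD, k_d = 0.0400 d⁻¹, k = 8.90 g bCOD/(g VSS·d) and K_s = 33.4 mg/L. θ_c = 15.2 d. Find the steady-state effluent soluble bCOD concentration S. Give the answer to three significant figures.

From the Monod/SRT balance for a CMAS, S = K_s·(1+k_d θ_c)/[θ_c·(Y k − k_d) − 1] = 33.4 × (1 + 0.0400 × 15.2) / [15.2 × (0.465 × 8.90 − 0.0400) − 1] = 53.71 / 61.30 = 0.8762 mg/L.

S ≈ 0.876 mg/L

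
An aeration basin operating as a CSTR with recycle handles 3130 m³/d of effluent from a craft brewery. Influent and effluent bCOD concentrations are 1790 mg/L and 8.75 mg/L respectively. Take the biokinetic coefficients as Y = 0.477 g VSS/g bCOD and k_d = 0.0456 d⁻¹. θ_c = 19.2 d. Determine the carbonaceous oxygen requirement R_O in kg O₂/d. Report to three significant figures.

R_O ≈ 3560 kg O₂/d

Y_obs = Y / (1 + k_d θ_c) = 0.477 / (1 + 0.0456 × 19.2) = 0.477 / 1.876 = 0.2543.
Substrate removed = Q·(S₀ − S) = 3130 m³/d × (1790 − 8.75) g/m³ = 5.58×10^6 g/d = 5575 kg/d.
Net sludge production P_X = 0.2543 × 5575 = 1418 kg VSS/d.
Carbonaceous O₂ demand = substrate oxidised − cell-mass equivalent = 5575 − 1.42 × 1418 = 3562 kg O₂/d.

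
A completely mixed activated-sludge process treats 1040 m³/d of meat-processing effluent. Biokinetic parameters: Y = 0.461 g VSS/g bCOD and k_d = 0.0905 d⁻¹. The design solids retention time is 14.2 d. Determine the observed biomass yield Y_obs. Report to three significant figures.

Correct the yield for decay: Y_obs = Y/(1 + k_d θ_c) = 0.461 / (1 + 0.0905 × 14.2) = 0.461 / 2.285 = 0.2017.

Y_obs ≈ 0.202 g VSS/g bCOD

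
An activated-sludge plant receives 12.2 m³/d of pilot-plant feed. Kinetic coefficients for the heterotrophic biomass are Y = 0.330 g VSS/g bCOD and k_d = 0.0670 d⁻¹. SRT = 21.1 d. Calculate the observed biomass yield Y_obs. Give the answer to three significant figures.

Y_obs ≈ 0.137 g VSS/g bCOD

The observed yield is Y_obs = Y/(1 + k_d·θ_c) = 0.330 / (1 + 0.0670 × 21.1) = 0.330 / 2.414 = 0.1367 g VSS per g bCOD removed.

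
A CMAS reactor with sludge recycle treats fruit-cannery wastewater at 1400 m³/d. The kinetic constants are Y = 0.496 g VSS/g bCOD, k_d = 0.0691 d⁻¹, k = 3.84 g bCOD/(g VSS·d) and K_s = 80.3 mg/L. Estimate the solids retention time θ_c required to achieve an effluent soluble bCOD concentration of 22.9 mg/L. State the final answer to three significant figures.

At the target effluent, Y k S/(K_s+S) = 0.496×3.84×22.9/103.2 = 0.4226 d⁻¹.
1/θ_c = 0.4226 − 0.0691 = 0.3535 d⁻¹, so θ_c = 2.829 d.

θ_c ≈ 2.83 d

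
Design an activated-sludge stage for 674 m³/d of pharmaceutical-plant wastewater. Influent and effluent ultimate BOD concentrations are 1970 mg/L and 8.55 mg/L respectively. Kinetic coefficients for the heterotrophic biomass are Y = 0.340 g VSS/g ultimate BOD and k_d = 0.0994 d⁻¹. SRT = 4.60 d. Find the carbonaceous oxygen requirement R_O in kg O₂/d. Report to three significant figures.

R_O ≈ 884 kg O₂/d

Observed yield with endogenous decay: Y_obs = Y / (1 + k_d·θ_c) = 0.340 / (1 + 0.0994 × 4.60) = 0.340 / 1.457 = 0.2333 g VSS/g ultimate BOD.
Mass of ultimate BOD removed per day: Q(S₀ − S) = 674 × 1961 g/m³ = 1322 kg/d.
Net sludge production P_X = 0.2333 × 1322 = 308.5 kg VSS/d.
R_O = Q·(S₀ − S) − 1.42·P_X = 1322 − 1.42 × 308.5 = 884.0 kg O₂/d.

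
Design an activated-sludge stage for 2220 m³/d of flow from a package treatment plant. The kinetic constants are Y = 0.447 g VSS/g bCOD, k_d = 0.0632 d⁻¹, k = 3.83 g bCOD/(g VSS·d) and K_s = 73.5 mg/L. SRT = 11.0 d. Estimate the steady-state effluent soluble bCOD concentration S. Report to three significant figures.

Effluent substrate depends only on kinetics and SRT: S = K_s(1 + k_d θ_c) / [θ_c(Yk − k_d) − 1] = 73.5 × (1 + 0.0632 × 11.0) / [11.0 × (0.447 × 3.83 − 0.0632) − 1] = 124.6 / 17.14 = 7.271 mg/L.

S ≈ 7.27 mg/L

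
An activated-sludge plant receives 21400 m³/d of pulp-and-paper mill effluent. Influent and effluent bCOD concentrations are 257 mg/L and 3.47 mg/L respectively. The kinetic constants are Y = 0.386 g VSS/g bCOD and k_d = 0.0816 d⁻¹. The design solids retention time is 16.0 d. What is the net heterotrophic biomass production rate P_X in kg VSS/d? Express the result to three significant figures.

Observed yield with endogenous decay: Y_obs = Y / (1 + k_d·θ_c) = 0.386 / (1 + 0.0816 × 16.0) = 0.386 / 2.306 = 0.1674 g VSS/g bCOD.
Q·(S₀ − S) = 21400 × (257 − 3.47) × 10⁻³ = 5426 kg/d removed.
So the net sludge growth is P_X = 0.1674 × 5426 = 908.3 kg VSS/d.

P_X ≈ 908 kg VSS/d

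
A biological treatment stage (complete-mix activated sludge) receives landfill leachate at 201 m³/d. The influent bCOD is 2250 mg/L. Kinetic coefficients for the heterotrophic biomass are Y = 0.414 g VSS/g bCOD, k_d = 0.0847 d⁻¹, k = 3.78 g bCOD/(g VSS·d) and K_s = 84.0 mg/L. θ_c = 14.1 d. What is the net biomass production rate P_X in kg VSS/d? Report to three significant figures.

For a completely mixed reactor with recycle the Lawrence–McCarty relation gives S = K_s·(1 + k_d·θ_c) / [θ_c·(Y·k − k_d) − 1] = 84.0 × (1 + 0.0847 × 14.1) / [14.1 × (0.414 × 3.78 − 0.0847) − 1] = 184.3 / 19.87 = 9.276 mg/L.
Observed yield with endogenous decay: Y_obs = Y / (1 + k_d·θ_c) = 0.414 / (1 + 0.0847 × 14.1) = 0.414 / 2.194 = 0.1887 g VSS/g bCOD.
Q·(S₀ − S) = 201 × (2250 − 9.28) × 10⁻³ = 450.4 kg/d removed.
Net biomass production P_X = Y_obs × Q·(S₀ − S) = 0.1887 × 450.4 = 84.98 kg VSS/d.

P_X ≈ 85.0 kg VSS/d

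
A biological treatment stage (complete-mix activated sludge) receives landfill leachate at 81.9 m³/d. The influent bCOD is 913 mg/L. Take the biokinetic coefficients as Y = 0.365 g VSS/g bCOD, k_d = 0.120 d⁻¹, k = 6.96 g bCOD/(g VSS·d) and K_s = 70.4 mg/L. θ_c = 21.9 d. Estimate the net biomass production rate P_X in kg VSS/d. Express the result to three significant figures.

From the Monod/SRT balance for a CMAS, S = K_s·(1+k_d θ_c)/[θ_c·(Y k − k_d) − 1] = 70.4 × (1 + 0.120 × 21.9) / [21.9 × (0.365 × 6.96 − 0.120) − 1] = 255.4 / 52.01 = 4.911 mg/L.
Observed yield with endogenous decay: Y_obs = Y / (1 + k_d·θ_c) = 0.365 / (1 + 0.120 × 21.9) = 0.365 / 3.628 = 0.1006 g VSS/g bCOD.
Substrate removed = Q·(S₀ − S) = 81.9 m³/d × (913 − 4.91) g/m³ = 7.44×10^4 g/d = 74.37 kg/d.
So the net sludge growth is P_X = 0.1006 × 74.37 = 7.482 kg VSS/d.

P_X ≈ 7.48 kg VSS/d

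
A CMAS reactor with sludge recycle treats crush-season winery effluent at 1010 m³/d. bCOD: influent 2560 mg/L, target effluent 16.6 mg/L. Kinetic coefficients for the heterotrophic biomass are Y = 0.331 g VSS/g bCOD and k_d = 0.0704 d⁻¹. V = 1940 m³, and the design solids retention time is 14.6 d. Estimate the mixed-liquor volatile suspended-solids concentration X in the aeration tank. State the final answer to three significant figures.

From V·X·(1 + k_d·θ_c) = Y·Q·(S₀ − S)·θ_c: X = 0.331 × 1010 × (2560 − 16.6) × 14.6 / [1940 × (1 + 0.0704 × 14.6)] = 3156 mg/L.

X ≈ 3160 mg/L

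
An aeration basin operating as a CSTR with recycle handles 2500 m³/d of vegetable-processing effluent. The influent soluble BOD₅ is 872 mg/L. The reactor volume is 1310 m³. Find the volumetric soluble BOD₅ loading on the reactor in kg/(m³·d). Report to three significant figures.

L_v = Q S₀ / V = 2500 × 872 × 10⁻³ / 1310 = 1.664 kg/(m³·d).

L_v ≈ 1.66 kg soluble BOD₅/(m³·d)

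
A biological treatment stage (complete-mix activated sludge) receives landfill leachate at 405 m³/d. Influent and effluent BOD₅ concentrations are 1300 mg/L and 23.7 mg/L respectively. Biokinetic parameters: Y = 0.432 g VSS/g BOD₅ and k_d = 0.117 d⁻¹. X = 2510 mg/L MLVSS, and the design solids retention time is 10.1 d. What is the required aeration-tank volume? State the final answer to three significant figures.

V ≈ 412 m³

From the SRT design equation V = Y Q (S₀−S) θ_c / [X (1 + k_d θ_c)] = 0.432 × 405 × (1300 − 23.7) × 10.1 / [2510 × (1 + 0.117 × 10.1)] = 2.26×10^6 / 5476 = 411.9 m³.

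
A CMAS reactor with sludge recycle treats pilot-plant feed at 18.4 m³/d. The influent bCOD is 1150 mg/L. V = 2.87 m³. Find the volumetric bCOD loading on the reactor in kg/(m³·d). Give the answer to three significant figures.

L_v = Q S₀ / V = 18.4 × 1150 × 10⁻³ / 2.870 = 7.373 kg/(m³·d).

L_v ≈ 7.37 kg bCOD/(m³·d)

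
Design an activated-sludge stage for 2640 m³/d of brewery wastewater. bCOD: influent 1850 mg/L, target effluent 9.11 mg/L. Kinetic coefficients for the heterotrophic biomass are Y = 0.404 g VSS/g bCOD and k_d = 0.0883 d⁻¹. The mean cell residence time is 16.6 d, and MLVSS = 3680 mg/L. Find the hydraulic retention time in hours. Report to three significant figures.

Steady-state biomass mass balance: V·X·(1 + k_d·θ_c) = Y·Q·(S₀ − S)·θ_c, so V = 0.404 × 2640 × (1850 − 9.11) × 16.6 / [3680 × (1 + 0.0883 × 16.6)] = 3.26×10^7 / 9074 = 3592 m³.
Hydraulic retention time τ = V/Q = 3592 / 2640 = 1.361 d = 32.65 h.

τ ≈ 32.7 h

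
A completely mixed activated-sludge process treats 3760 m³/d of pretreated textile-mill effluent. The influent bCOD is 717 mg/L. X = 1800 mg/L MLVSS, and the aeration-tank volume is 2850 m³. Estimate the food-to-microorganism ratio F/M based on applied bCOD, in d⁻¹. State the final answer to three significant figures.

F/M ≈ 0.526 d⁻¹

Food-to-microorganism ratio F/M = Q S₀ / (V X) = 3760 × 717 / (2850 × 1800) = 0.5255 d⁻¹.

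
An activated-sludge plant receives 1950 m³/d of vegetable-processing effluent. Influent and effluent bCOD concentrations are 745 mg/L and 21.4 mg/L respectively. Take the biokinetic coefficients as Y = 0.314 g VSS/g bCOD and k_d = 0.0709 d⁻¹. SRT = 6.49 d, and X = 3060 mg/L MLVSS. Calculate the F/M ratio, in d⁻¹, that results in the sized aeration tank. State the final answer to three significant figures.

Rearranging the biomass balance for a CMAS with decay, V = Y·Q·ΔS·θ_c / [X·(1+k_d θ_c)] = 0.314 × 1950 × (745 − 21.4) × 6.49 / [3060 × (1 + 0.0709 × 6.49)] = 2.88×10^6 / 4468 = 643.6 m³.
F/M = Q·S₀ / (V·X) = 1950 × 745 / (643.6 × 3060) = 0.7377 g bCOD·(g VSS·d)⁻¹.

F/M ≈ 0.738 d⁻¹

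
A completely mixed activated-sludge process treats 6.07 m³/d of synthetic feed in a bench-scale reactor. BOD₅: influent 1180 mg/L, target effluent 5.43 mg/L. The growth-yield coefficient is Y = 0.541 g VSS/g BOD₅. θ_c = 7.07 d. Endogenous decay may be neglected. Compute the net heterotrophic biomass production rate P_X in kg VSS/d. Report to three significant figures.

P_X ≈ 3.86 kg VSS/d

Since k_d ≈ 0, Y_obs = Y = 0.541 g VSS/g BOD₅.
Q·(S₀ − S) = 6.07 × (1180 − 5.43) × 10⁻³ = 7.130 kg/d removed.
So the net sludge growth is P_X = 0.5410 × 7.130 = 3.857 kg VSS/d.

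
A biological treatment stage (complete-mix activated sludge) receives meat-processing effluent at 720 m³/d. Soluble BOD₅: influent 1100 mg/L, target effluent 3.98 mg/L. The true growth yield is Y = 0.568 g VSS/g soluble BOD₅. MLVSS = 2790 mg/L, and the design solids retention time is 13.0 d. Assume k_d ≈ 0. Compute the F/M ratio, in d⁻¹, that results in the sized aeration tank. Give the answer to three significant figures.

With k_d = 0 the design equation reduces to V = Y Q (S₀−S) θ_c / X = 0.568 × 720 × (1100 − 3.98) × 13.0 / 2790 = 2089 m³.
Food-to-microorganism ratio F/M = Q S₀ / (V X) = 720 × 1100 / (2089 × 2790) = 0.1359 d⁻¹.

F/M ≈ 0.136 d⁻¹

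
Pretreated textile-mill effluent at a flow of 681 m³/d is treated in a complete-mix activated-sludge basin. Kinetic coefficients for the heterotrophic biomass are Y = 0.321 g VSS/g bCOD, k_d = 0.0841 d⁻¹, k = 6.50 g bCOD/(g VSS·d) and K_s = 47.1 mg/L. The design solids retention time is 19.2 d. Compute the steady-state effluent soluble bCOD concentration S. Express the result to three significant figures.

S ≈ 3.29 mg/L

For a completely mixed reactor with recycle the Lawrence–McCarty relation gives S = K_s·(1 + k_d·θ_c) / [θ_c·(Y·k − k_d) − 1] = 47.1 × (1 + 0.0841 × 19.2) / [19.2 × (0.321 × 6.50 − 0.0841) − 1] = 123.2 / 37.45 = 3.289 mg/L.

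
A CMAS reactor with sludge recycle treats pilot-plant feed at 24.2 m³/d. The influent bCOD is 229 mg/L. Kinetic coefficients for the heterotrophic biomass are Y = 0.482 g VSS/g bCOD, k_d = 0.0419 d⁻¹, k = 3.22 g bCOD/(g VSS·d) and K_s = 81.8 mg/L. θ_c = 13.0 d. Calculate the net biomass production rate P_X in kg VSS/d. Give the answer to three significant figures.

Effluent substrate depends only on kinetics and SRT: S = K_s(1 + k_d θ_c) / [θ_c(Yk − k_d) − 1] = 81.8 × (1 + 0.0419 × 13.0) / [13.0 × (0.482 × 3.22 − 0.0419) − 1] = 126.4 / 18.63 = 6.782 mg/L.
Correct the yield for decay: Y_obs = Y/(1 + k_d θ_c) = 0.482 / (1 + 0.0419 × 13.0) = 0.482 / 1.545 = 0.3120.
Q·(S₀ − S) = 24.2 × (229 − 6.78) × 10⁻³ = 5.378 kg/d removed.
Biomass produced: P_X = Y_obs·Q·ΔS = 0.3120 × 5.378 ≈ 1.678 kg VSS/d.

P_X ≈ 1.68 kg VSS/d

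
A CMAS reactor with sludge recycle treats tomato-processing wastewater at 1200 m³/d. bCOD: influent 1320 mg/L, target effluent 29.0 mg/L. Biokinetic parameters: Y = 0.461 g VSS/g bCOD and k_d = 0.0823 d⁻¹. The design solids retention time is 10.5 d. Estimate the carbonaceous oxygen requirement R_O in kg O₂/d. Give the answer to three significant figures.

R_O ≈ 1010 kg O₂/d

Correct the yield for decay: Y_obs = Y/(1 + k_d θ_c) = 0.461 / (1 + 0.0823 × 10.5) = 0.461 / 1.864 = 0.2473.
ΔS = 1320 − 29.0 = 1291 mg/L, so the substrate removal rate is 1200 × 1291/1000 = 1549 kg bCOD/d.
Net sludge production P_X = 0.2473 × 1549 = 383.1 kg VSS/d.
R_O = Q·(S₀ − S) − 1.42·P_X = 1549 − 1.42 × 383.1 = 1005 kg O₂/d.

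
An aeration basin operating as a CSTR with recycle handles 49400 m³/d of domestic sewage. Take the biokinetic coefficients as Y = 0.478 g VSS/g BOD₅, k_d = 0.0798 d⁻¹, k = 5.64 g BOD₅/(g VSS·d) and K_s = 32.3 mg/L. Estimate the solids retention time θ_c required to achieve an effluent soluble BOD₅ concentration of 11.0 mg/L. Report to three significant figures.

θ_c ≈ 1.65 d

At the target effluent, Y k S/(K_s+S) = 0.478×5.64×11.0/43.30 = 0.6849 d⁻¹.
Then 1/θ_c = μ − k_d = 0.6849 − 0.0798 = 0.6051 d⁻¹, giving θ_c = 1.653 d.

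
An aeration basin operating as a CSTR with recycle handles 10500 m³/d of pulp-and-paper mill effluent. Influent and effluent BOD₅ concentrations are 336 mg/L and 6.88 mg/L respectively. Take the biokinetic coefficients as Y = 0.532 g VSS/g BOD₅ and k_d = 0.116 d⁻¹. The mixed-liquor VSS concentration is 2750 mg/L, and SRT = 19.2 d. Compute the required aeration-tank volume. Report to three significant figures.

Steady-state biomass mass balance: V·X·(1 + k_d·θ_c) = Y·Q·(S₀ − S)·θ_c, so V = 0.532 × 10500 × (336 − 6.88) × 19.2 / [2750 × (1 + 0.116 × 19.2)] = 3.53×10^7 / 8875 = 3977 m³.

V ≈ 3980 m³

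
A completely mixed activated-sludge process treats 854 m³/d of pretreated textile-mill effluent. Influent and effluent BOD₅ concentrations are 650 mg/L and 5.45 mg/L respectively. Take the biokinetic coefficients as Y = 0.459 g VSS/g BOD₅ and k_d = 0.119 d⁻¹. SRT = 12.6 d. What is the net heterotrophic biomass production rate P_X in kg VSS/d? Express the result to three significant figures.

The observed yield is Y_obs = Y/(1 + k_d·θ_c) = 0.459 / (1 + 0.119 × 12.6) = 0.459 / 2.499 = 0.1836 g VSS per g BOD₅ removed.
ΔS = 650 − 5.45 = 644.5 mg/L, so the substrate removal rate is 854 × 644.5/1000 = 550.4 kg BOD₅/d.
Net biomass production P_X = Y_obs × Q·(S₀ − S) = 0.1836 × 550.4 = 101.1 kg VSS/d.

P_X ≈ 101 kg VSS/d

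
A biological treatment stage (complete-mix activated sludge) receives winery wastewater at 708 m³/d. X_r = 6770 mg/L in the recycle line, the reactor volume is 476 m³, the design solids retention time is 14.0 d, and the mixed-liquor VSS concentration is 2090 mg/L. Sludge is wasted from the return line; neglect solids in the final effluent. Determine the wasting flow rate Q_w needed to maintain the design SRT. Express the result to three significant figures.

θ_c = V·X/(Q_w·X_r) when wasting from the recycle, so Q_w = V·X/(θ_c·X_r) = 476.0 × 2090 / (14.0 × 6770) = 10.50 m³/d.

Q_w ≈ 10.5 m³/d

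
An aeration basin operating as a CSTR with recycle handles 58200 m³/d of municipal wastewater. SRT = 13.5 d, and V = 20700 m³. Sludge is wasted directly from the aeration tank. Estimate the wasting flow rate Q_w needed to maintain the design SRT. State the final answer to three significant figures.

For wasting at MLVSS concentration, Q_w = V/θ_c = 20700/13.5 = 1533 m³/d.

Q_w ≈ 1530 m³/d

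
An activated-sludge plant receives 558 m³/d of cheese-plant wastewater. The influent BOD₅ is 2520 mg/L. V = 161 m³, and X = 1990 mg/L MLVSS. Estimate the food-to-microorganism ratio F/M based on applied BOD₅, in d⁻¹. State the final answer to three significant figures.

F/M ≈ 4.39 d⁻¹

F/M = Q·S₀ / (V·X) = 558 × 2520 / (161.0 × 1990) = 4.389 g BOD₅·(g VSS·d)⁻¹.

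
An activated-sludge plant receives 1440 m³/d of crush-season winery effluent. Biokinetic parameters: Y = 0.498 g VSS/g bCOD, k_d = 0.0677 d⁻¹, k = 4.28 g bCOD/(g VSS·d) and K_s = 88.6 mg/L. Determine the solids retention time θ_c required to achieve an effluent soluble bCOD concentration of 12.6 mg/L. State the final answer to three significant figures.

θ_c ≈ 5.06 d

Specific growth rate at S = 12.6 mg/L: μ = YkS/(K_s+S) = 0.498·4.28·12.6/(88.6+12.6) = 0.2654 d⁻¹.
1/θ_c = 0.2654 − 0.0677 = 0.1977 d⁻¹, so θ_c = 5.059 d.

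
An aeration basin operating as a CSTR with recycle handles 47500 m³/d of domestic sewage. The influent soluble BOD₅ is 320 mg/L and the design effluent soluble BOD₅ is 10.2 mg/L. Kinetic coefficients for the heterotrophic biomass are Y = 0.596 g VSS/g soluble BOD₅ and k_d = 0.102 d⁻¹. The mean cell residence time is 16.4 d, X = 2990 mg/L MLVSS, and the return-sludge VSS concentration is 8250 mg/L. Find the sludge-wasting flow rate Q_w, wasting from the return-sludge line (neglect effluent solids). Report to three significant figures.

Rearranging the biomass balance for a CMAS with decay, V = Y·Q·ΔS·θ_c / [X·(1+k_d θ_c)] = 0.596 × 47500 × (320 − 10.2) × 16.4 / [2990 × (1 + 0.102 × 16.4)] = 1.44×10^8 / 7992 = 17998 m³.
Wasting from the return line (neglecting effluent solids): Q_w = V·X / (θ_c·X_r) = 17998 × 2990 / (16.4 × 8250) = 397.7 m³/d.

Q_w ≈ 398 m³/d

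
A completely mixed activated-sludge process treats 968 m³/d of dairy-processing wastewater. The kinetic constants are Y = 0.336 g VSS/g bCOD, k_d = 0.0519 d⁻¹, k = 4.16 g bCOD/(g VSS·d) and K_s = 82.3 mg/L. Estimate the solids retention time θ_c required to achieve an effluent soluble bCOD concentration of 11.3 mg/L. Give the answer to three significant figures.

θ_c ≈ 8.56 d

From 1/θ_c = Y·k·S/(K_s + S) − k_d: Y·k·S/(K_s+S) = 0.336 × 4.16 × 11.3 / (82.3 + 11.3) = 0.1687 d⁻¹.
1/θ_c = 0.1687 − 0.0519 = 0.1168 d⁻¹, so θ_c = 8.558 d.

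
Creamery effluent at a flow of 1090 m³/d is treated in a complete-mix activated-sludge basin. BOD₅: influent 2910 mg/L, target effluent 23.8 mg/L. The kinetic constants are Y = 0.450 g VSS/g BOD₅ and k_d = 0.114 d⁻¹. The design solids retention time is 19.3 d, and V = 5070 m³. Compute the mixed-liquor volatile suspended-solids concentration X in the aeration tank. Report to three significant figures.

From V·X·(1 + k_d·θ_c) = Y·Q·(S₀ − S)·θ_c: X = 0.450 × 1090 × (2910 − 23.8) × 19.3 / [5070 × (1 + 0.114 × 19.3)] = 1684 mg/L.

X ≈ 1680 mg/L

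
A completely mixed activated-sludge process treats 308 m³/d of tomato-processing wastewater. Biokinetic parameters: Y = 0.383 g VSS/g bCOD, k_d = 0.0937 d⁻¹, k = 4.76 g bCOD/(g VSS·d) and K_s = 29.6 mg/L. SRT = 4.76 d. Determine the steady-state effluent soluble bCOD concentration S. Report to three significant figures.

S ≈ 5.92 mg/L

From the Monod/SRT balance for a CMAS, S = K_s·(1+k_d θ_c)/[θ_c·(Y k − k_d) − 1] = 29.6 × (1 + 0.0937 × 4.76) / [4.76 × (0.383 × 4.76 − 0.0937) − 1] = 42.80 / 7.232 = 5.919 mg/L.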